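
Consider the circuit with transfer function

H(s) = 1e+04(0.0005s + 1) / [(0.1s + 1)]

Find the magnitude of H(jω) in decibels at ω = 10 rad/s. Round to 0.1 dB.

77.0 dB

At ω = 10 rad/s:
zero (1 + j10·0.0005) = 1 + j0.005 → |·| ≈ 1, ∠ ≈ 0.29°
pole (1 + j10·0.1) = 1 + j1 → |·| ≈ 1.4142, ∠ ≈ 45.00°
|H| = 1e+04 · 1 / (1.4142) ≈ 7071.1
Gain = 20 log₁₀(7071.1) ≈ 76.99 dB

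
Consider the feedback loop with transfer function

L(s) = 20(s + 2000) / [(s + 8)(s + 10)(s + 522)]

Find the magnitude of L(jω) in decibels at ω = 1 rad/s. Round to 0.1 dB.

At s = jω = j1:
zero (s+2000): 2000 + j1 → |·| = √(2000²+1²) = √4000001 ≈ 2000, ∠ = arctan(1/2000) ≈ 0.03°
pole (s+8): 8 + j1 → |·| = √(8²+1²) = √65 ≈ 8.0623, ∠ = arctan(1/8) ≈ 7.13°
pole (s+10): 10 + j1 → |·| = √(10²+1²) = √101 ≈ 10.05, ∠ = arctan(1/10) ≈ 5.71°
pole (s+522): 522 + j1 → |·| = √(522²+1²) = √272485 ≈ 522, ∠ = arctan(1/522) ≈ 0.11°
|L| = 20 · 2000 / 42296 ≈ 0.94572
Gain = 20 log₁₀(0.94572) ≈ -0.48 dB

-0.5 dB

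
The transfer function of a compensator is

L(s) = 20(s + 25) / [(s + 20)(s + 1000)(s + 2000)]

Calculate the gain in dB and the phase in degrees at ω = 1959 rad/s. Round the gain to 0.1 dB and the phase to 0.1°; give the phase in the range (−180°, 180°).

-109.8 dB, -107.5°

At s = jω = j1959:
zero (s+25): 25 + j1959 → |·| = √(25²+1959²) = √3838306 ≈ 1959.2, ∠ = arctan(1959/25) ≈ 89.27°
pole (s+20): 20 + j1959 → |·| = √(20²+1959²) = √3838081 ≈ 1959.1, ∠ = arctan(1959/20) ≈ 89.42°
pole (s+1000): 1000 + j1959 → |·| = √(1000²+1959²) = √4837681 ≈ 2199.5, ∠ = arctan(1959/1000) ≈ 62.96°
pole (s+2000): 2000 + j1959 → |·| = √(2000²+1959²) = √7837681 ≈ 2799.6, ∠ = arctan(1959/2000) ≈ 44.41°
|L| = 20 · 1959.2 / 1.2064e+10 ≈ 3.248e-06
Gain = 20 log₁₀(3.248e-06) ≈ -109.77 dB
∠L = 89.27° − 196.79° = -107.52°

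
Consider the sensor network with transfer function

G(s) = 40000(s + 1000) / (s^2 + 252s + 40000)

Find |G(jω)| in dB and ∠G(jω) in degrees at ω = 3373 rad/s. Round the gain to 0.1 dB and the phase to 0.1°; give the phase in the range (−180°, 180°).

At s = jω = j3373:
zero (s+1000): 1000 + j3373 → |·| = √(1000²+3373²) = √12377129 ≈ 3518.1, ∠ = arctan(3373/1000) ≈ 73.49°
quadratic: (j3373)² + 252·j3373 + 40000 = -11337129 + j849996 → |·| ≈ 1.1369e+07, ∠ ≈ 175.71°
|G| = 40000 · 3518.1 / 1.1369e+07 ≈ 12.378
Gain = 20 log₁₀(12.378) ≈ 21.85 dB
∠G = 73.49° − 175.71° = -102.22°

21.9 dB, -102.2°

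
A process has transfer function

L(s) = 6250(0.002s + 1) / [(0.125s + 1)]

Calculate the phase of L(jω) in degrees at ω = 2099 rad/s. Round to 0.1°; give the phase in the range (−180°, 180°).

-13.2°

At ω = 2099 rad/s:
zero (1 + j2099·0.002) = 1 + j4.198 → |·| ≈ 4.3155, ∠ ≈ 76.60°
pole (1 + j2099·0.125) = 1 + j262.375 → |·| ≈ 262.38, ∠ ≈ 89.78°
∠L = (76.60°) − (89.78°) = -13.18°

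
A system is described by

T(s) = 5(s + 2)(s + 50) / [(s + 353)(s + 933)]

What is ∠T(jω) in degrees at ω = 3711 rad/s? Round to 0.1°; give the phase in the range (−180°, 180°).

At s = jω = j3711:
zero (s+2): 2 + j3711 → |·| = √(2²+3711²) = √13771525 ≈ 3711, ∠ = arctan(3711/2) ≈ 89.97°
zero (s+50): 50 + j3711 → |·| = √(50²+3711²) = √13774021 ≈ 3711.3, ∠ = arctan(3711/50) ≈ 89.23°
pole (s+353): 353 + j3711 → |·| = √(353²+3711²) = √13896130 ≈ 3727.8, ∠ = arctan(3711/353) ≈ 84.57°
pole (s+933): 933 + j3711 → |·| = √(933²+3711²) = √14642010 ≈ 3826.5, ∠ = arctan(3711/933) ≈ 75.89°
∠T = 179.20° − 160.46° = 18.74°

18.7°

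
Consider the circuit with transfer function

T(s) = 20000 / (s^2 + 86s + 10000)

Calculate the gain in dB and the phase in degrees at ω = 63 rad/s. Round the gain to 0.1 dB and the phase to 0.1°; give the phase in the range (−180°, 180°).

At s = jω = j63:
quadratic: (j63)² + 86·j63 + 10000 = 6031 + j5418 → |·| ≈ 8107.3, ∠ ≈ 41.94°
|T| = 20000 / 8107.3 ≈ 2.4669
Gain = 20 log₁₀(2.4669) ≈ 7.84 dB
∠T = 0.00° − 41.94° = -41.94°

7.8 dB, -41.9°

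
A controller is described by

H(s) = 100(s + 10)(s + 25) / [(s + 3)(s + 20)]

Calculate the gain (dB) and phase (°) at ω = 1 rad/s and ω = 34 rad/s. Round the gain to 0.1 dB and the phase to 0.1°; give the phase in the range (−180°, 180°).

ω = 1: 52.0 dB, -13.3°; ω = 34: 40.9 dB, -17.2°

At s = jω = j1:
zero (s+10): 10 + j1 → |·| = √(10²+1²) = √101 ≈ 10.05, ∠ = arctan(1/10) ≈ 5.71°
zero (s+25): 25 + j1 → |·| = √(25²+1²) = √626 ≈ 25.02, ∠ = arctan(1/25) ≈ 2.29°
pole (s+3): 3 + j1 → |·| = √(3²+1²) = √10 ≈ 3.1623, ∠ = arctan(1/3) ≈ 18.43°
pole (s+20): 20 + j1 → |·| = √(20²+1²) = √401 ≈ 20.025, ∠ = arctan(1/20) ≈ 2.86°
|H| = 100 · 251.45 / 63.325 ≈ 397.08
Gain = 20 log₁₀(397.08) ≈ 51.98 dB
∠H = 8.00° − 21.29° = -13.29°

At s = jω = j34:
zero (s+10): 10 + j34 → |·| = √(10²+34²) = √1256 ≈ 35.44, ∠ = arctan(34/10) ≈ 73.61°
zero (s+25): 25 + j34 → |·| = √(25²+34²) = √1781 ≈ 42.202, ∠ = arctan(34/25) ≈ 53.67°
pole (s+3): 3 + j34 → |·| = √(3²+34²) = √1165 ≈ 34.132, ∠ = arctan(34/3) ≈ 84.96°
pole (s+20): 20 + j34 → |·| = √(20²+34²) = √1556 ≈ 39.446, ∠ = arctan(34/20) ≈ 59.53°
|H| = 100 · 1495.6 / 1346.4 ≈ 111.08
Gain = 20 log₁₀(111.08) ≈ 40.91 dB
∠H = 127.28° − 144.49° = -17.21°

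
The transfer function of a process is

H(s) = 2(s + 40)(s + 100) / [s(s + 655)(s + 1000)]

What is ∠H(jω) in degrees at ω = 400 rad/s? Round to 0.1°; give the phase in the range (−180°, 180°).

At s = jω = j400:
zero (s+40): 40 + j400 → |·| = √(40²+400²) = √161600 ≈ 402, ∠ = arctan(400/40) ≈ 84.29°
zero (s+100): 100 + j400 → |·| = √(100²+400²) = √170000 ≈ 412.31, ∠ = arctan(400/100) ≈ 75.96°
pole (s+655): 655 + j400 → |·| = √(655²+400²) = √589025 ≈ 767.48, ∠ = arctan(400/655) ≈ 31.41°
pole (s+1000): 1000 + j400 → |·| = √(1000²+400²) = √1160000 ≈ 1077, ∠ = arctan(400/1000) ≈ 21.80°
pole at origin: |s| = 400, ∠ = 90.00° (in denominator)
∠H = 160.25° − 143.21° = 17.04°

17.0°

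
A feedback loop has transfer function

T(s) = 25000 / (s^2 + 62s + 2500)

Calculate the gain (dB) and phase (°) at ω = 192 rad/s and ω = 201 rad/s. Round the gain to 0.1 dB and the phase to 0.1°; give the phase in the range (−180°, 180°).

ω = 192: -3.3 dB, -160.9°; ω = 201: -4.1 dB, -161.8°

At s = jω = j192:
quadratic: (j192)² + 62·j192 + 2500 = -34364 + j11904 → |·| ≈ 36367, ∠ ≈ 160.89°
|T| = 25000 / 36367 ≈ 0.68744
Gain = 20 log₁₀(0.68744) ≈ -3.26 dB
∠T = 0.00° − 160.89° = -160.89°

At s = jω = j201:
quadratic: (j201)² + 62·j201 + 2500 = -37901 + j12462 → |·| ≈ 39897, ∠ ≈ 161.80°
|T| = 25000 / 39897 ≈ 0.62661
Gain = 20 log₁₀(0.62661) ≈ -4.06 dB
∠T = 0.00° − 161.80° = -161.80°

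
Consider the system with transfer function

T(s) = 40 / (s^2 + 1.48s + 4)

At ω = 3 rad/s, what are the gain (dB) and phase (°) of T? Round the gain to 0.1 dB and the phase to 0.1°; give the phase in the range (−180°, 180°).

15.5 dB, -138.4°

At s = jω = j3:
quadratic: (j3)² + 1.48·j3 + 4 = -5 + j4.44 → |·| ≈ 6.6868, ∠ ≈ 138.39°
|T| = 40 / 6.6868 ≈ 5.9819
Gain = 20 log₁₀(5.9819) ≈ 15.54 dB
∠T = 0.00° − 138.39° = -138.39°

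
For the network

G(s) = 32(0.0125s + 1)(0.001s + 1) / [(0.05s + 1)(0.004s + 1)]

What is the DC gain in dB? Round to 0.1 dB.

G(0) = 32 · 1 / 1 = 32
20 log₁₀(32) ≈ 30.10 dB

30.1 dB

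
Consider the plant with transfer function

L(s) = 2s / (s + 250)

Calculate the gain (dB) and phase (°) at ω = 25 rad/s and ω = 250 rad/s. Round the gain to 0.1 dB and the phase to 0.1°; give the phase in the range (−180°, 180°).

At s = jω = j25:
zero at origin: s = j25 → |·| = 25, ∠ = 90.00°
pole (s+250): 250 + j25 → |·| = √(250²+25²) = √63125 ≈ 251.25, ∠ = arctan(25/250) ≈ 5.71°
|L| = 2 · 25 / 251.25 ≈ 0.199
Gain = 20 log₁₀(0.199) ≈ -14.02 dB
∠L = 90.00° − 5.71° = 84.29°

At s = jω = j250:
zero at origin: s = j250 → |·| = 250, ∠ = 90.00°
pole (s+250): 250 + j250 → |·| = √(250²+250²) = √125000 ≈ 353.55, ∠ = arctan(250/250) ≈ 45.00°
|L| = 2 · 250 / 353.55 ≈ 1.4142
Gain = 20 log₁₀(1.4142) ≈ 3.01 dB
∠L = 90.00° − 45.00° = 45.00°

ω = 25: -14.0 dB, 84.3°; ω = 250: 3.0 dB, 45.0°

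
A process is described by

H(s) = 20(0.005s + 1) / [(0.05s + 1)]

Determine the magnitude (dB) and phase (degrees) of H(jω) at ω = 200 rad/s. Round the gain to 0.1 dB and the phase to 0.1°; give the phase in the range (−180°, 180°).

9.0 dB, -39.3°

At ω = 200 rad/s:
zero (1 + j200·0.005) = 1 + j1 → |·| ≈ 1.4142, ∠ ≈ 45.00°
pole (1 + j200·0.05) = 1 + j10 → |·| ≈ 10.05, ∠ ≈ 84.29°
|H| = 20 · 1.4142 / (10.05) ≈ 2.8143
Gain = 20 log₁₀(2.8143) ≈ 8.99 dB
∠H = (45.00°) − (84.29°) = -39.29°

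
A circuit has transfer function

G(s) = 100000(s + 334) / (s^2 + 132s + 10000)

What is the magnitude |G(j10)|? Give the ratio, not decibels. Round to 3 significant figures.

At s = jω = j10:
zero (s+334): 334 + j10 → |·| = √(334²+10²) = √111656 ≈ 334.15, ∠ = arctan(10/334) ≈ 1.71°
quadratic: (j10)² + 132·j10 + 10000 = 9900 + j1320 → |·| ≈ 9987.6, ∠ ≈ 7.59°
|G| = 100000 · 334.15 / 9987.6 ≈ 3345.6

3.35e+03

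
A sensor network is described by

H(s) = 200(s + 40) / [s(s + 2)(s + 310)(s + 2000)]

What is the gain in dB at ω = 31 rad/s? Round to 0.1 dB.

At s = jω = j31:
zero (s+40): 40 + j31 → |·| = √(40²+31²) = √2561 ≈ 50.606, ∠ = arctan(31/40) ≈ 37.78°
pole (s+2): 2 + j31 → |·| = √(2²+31²) = √965 ≈ 31.064, ∠ = arctan(31/2) ≈ 86.31°
pole (s+310): 310 + j31 → |·| = √(310²+31²) = √97061 ≈ 311.55, ∠ = arctan(31/310) ≈ 5.71°
pole (s+2000): 2000 + j31 → |·| = √(2000²+31²) = √4000961 ≈ 2000.2, ∠ = arctan(31/2000) ≈ 0.89°
pole at origin: |s| = 31, ∠ = 90.00° (in denominator)
|H| = 200 · 50.606 / 6.001e+08 ≈ 1.6866e-05
Gain = 20 log₁₀(1.6866e-05) ≈ -95.46 dB

-95.5 dB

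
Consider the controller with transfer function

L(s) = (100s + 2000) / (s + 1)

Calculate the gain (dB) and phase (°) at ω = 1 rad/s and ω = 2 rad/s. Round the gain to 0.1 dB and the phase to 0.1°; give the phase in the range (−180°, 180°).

ω = 1: 63.0 dB, -42.1°; ω = 2: 59.1 dB, -57.7°

Substitute s = j1:
Numerator: 100(j1) + 2000 = 2000 + j100
Denominator: (j1) + 1 = 1 + j1
|N| = √(2000² + 100²) ≈ 2002.5, ∠N ≈ 2.86°
|D| = √(1² + 1²) ≈ 1.4142, ∠D ≈ 45.00°
|L| = 2002.5 / 1.4142 ≈ 1416
Gain = 20 log₁₀(1416) ≈ 63.02 dB
∠L = 2.86° − 45.00° = -42.14°

Substitute s = j2:
Numerator: 100(j2) + 2000 = 2000 + j200
Denominator: (j2) + 1 = 1 + j2
|N| = √(2000² + 200²) ≈ 2010, ∠N ≈ 5.71°
|D| = √(1² + 2²) ≈ 2.2361, ∠D ≈ 63.43°
|L| = 2010 / 2.2361 ≈ 898.89
Gain = 20 log₁₀(898.89) ≈ 59.07 dB
∠L = 5.71° − 63.43° = -57.72°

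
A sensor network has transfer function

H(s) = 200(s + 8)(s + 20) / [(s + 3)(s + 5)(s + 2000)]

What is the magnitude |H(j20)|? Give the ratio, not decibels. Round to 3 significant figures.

0.146

At s = jω = j20:
zero (s+8): 8 + j20 → |·| = √(8²+20²) = √464 ≈ 21.541, ∠ = arctan(20/8) ≈ 68.20°
zero (s+20): 20 + j20 → |·| = √(20²+20²) = √800 ≈ 28.284, ∠ = arctan(20/20) ≈ 45.00°
pole (s+3): 3 + j20 → |·| = √(3²+20²) = √409 ≈ 20.224, ∠ = arctan(20/3) ≈ 81.47°
pole (s+5): 5 + j20 → |·| = √(5²+20²) = √425 ≈ 20.616, ∠ = arctan(20/5) ≈ 75.96°
pole (s+2000): 2000 + j20 → |·| = √(2000²+20²) = √4000400 ≈ 2000.1, ∠ = arctan(20/2000) ≈ 0.57°
|H| = 200 · 609.27 / 8.3392e+05 ≈ 0.14612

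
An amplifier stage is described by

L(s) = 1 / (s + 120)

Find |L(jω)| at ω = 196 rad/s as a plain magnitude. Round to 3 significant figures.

0.00435

Substitute s = j196:
Numerator: 1 = 1 + j0
Denominator: (j196) + 120 = 120 + j196
|N| = √(1² + 0²) ≈ 1, ∠N ≈ 0.00°
|D| = √(120² + 196²) ≈ 229.82, ∠D ≈ 58.52°
|L| = 1 / 229.82 ≈ 0.0043512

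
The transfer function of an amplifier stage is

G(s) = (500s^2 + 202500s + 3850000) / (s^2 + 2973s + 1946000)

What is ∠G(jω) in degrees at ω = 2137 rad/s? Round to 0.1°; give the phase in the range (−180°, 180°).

Substitute s = j2137:
Numerator: 500(j2137)^2 + 202500(j2137) + 3850000 = -2279534500 + j432742500
Denominator: (j2137)^2 + 2973(j2137) + 1946000 = -2620769 + j6353301
|N| = √(2279534500² + 432742500²) ≈ 2.3202e+09, ∠N ≈ 169.25°
|D| = √(2620769² + 6353301²) ≈ 6.8726e+06, ∠D ≈ 112.42°
∠G = 169.25° − 112.42° = 56.83°

56.8°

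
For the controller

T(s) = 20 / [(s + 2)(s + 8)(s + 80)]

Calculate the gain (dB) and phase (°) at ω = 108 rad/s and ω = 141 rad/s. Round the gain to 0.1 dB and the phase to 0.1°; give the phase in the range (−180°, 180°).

At s = jω = j108:
pole (s+2): 2 + j108 → |·| = √(2²+108²) = √11668 ≈ 108.02, ∠ = arctan(108/2) ≈ 88.94°
pole (s+8): 8 + j108 → |·| = √(8²+108²) = √11728 ≈ 108.3, ∠ = arctan(108/8) ≈ 85.76°
pole (s+80): 80 + j108 → |·| = √(80²+108²) = √18064 ≈ 134.4, ∠ = arctan(108/80) ≈ 53.47°
|T| = 20 / 1.5723e+06 ≈ 1.272e-05
Gain = 20 log₁₀(1.272e-05) ≈ -97.91 dB
∠T = 0.00° − 228.17° = -228.17° ≡ 131.83° (principal value)

At s = jω = j141:
pole (s+2): 2 + j141 → |·| = √(2²+141²) = √19885 ≈ 141.01, ∠ = arctan(141/2) ≈ 89.19°
pole (s+8): 8 + j141 → |·| = √(8²+141²) = √19945 ≈ 141.23, ∠ = arctan(141/8) ≈ 86.75°
pole (s+80): 80 + j141 → |·| = √(80²+141²) = √26281 ≈ 162.11, ∠ = arctan(141/80) ≈ 60.43°
|T| = 20 / 3.2284e+06 ≈ 6.195e-06
Gain = 20 log₁₀(6.195e-06) ≈ -104.16 dB
∠T = 0.00° − 236.37° = -236.37° ≡ 123.63° (principal value)

ω = 108: -97.9 dB, 131.8°; ω = 141: -104.2 dB, 123.6°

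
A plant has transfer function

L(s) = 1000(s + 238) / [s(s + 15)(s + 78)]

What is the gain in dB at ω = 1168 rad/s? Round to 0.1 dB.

At s = jω = j1168:
zero (s+238): 238 + j1168 → |·| = √(238²+1168²) = √1420868 ≈ 1192, ∠ = arctan(1168/238) ≈ 78.48°
pole (s+15): 15 + j1168 → |·| = √(15²+1168²) = √1364449 ≈ 1168.1, ∠ = arctan(1168/15) ≈ 89.26°
pole (s+78): 78 + j1168 → |·| = √(78²+1168²) = √1370308 ≈ 1170.6, ∠ = arctan(1168/78) ≈ 86.18°
pole at origin: |s| = 1168, ∠ = 90.00° (in denominator)
|L| = 1000 · 1192 / 1.5971e+09 ≈ 0.00074635
Gain = 20 log₁₀(0.00074635) ≈ -62.54 dB

-62.5 dB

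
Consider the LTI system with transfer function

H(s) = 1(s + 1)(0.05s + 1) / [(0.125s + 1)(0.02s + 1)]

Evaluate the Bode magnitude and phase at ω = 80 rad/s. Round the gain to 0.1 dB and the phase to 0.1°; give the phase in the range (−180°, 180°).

24.8 dB, 23.0°

At ω = 80 rad/s:
zero (1 + j80·1) = 1 + j80 → |·| ≈ 80.006, ∠ ≈ 89.28°
zero (1 + j80·0.05) = 1 + j4 → |·| ≈ 4.1231, ∠ ≈ 75.96°
pole (1 + j80·0.125) = 1 + j10 → |·| ≈ 10.05, ∠ ≈ 84.29°
pole (1 + j80·0.02) = 1 + j1.6 → |·| ≈ 1.8868, ∠ ≈ 57.99°
|H| = 1 · 80.006 · 4.1231 / (10.05 · 1.8868) ≈ 17.396
Gain = 20 log₁₀(17.396) ≈ 24.81 dB
∠H = (89.28° + 75.96°) − (84.29° + 57.99°) = 22.96°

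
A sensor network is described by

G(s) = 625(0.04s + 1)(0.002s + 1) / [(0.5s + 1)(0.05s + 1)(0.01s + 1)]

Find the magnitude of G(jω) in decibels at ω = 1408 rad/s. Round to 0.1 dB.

-16.5 dB

At ω = 1408 rad/s:
zero (1 + j1408·0.04) = 1 + j56.32 → |·| ≈ 56.329, ∠ ≈ 88.98°
zero (1 + j1408·0.002) = 1 + j2.816 → |·| ≈ 2.9883, ∠ ≈ 70.45°
pole (1 + j1408·0.5) = 1 + j704 → |·| ≈ 704, ∠ ≈ 89.92°
pole (1 + j1408·0.05) = 1 + j70.4 → |·| ≈ 70.407, ∠ ≈ 89.19°
pole (1 + j1408·0.01) = 1 + j14.08 → |·| ≈ 14.115, ∠ ≈ 85.94°
|G| = 625 · 56.329 · 2.9883 / (704 · 70.407 · 14.115) ≈ 0.15037
Gain = 20 log₁₀(0.15037) ≈ -16.46 dB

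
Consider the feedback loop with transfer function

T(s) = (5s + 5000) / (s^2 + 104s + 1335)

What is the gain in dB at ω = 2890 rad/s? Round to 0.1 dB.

-54.8 dB

Substitute s = j2890:
Numerator: 5(j2890) + 5000 = 5000 + j14450
Denominator: (j2890)^2 + 104(j2890) + 1335 = -8350765 + j300560
|N| = √(5000² + 14450²) ≈ 15291, ∠N ≈ 70.91°
|D| = √(8350765² + 300560²) ≈ 8.3562e+06, ∠D ≈ 177.94°
|T| = 15291 / 8.3562e+06 ≈ 0.0018299
Gain = 20 log₁₀(0.0018299) ≈ -54.75 dB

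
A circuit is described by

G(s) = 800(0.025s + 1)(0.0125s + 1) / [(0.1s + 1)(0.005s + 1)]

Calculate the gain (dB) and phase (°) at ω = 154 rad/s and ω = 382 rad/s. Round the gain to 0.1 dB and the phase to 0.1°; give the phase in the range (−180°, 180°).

At ω = 154 rad/s:
zero (1 + j154·0.025) = 1 + j3.85 → |·| ≈ 3.9778, ∠ ≈ 75.44°
zero (1 + j154·0.0125) = 1 + j1.925 → |·| ≈ 2.1692, ∠ ≈ 62.55°
pole (1 + j154·0.1) = 1 + j15.4 → |·| ≈ 15.432, ∠ ≈ 86.28°
pole (1 + j154·0.005) = 1 + j0.77 → |·| ≈ 1.2621, ∠ ≈ 37.60°
|G| = 800 · 3.9778 · 2.1692 / (15.432 · 1.2621) ≈ 354.42
Gain = 20 log₁₀(354.42) ≈ 50.99 dB
∠G = (75.44° + 62.55°) − (86.28° + 37.60°) = 14.11°

At ω = 382 rad/s:
zero (1 + j382·0.025) = 1 + j9.55 → |·| ≈ 9.6022, ∠ ≈ 84.02°
zero (1 + j382·0.0125) = 1 + j4.775 → |·| ≈ 4.8786, ∠ ≈ 78.17°
pole (1 + j382·0.1) = 1 + j38.2 → |·| ≈ 38.213, ∠ ≈ 88.50°
pole (1 + j382·0.005) = 1 + j1.91 → |·| ≈ 2.1559, ∠ ≈ 62.37°
|G| = 800 · 9.6022 · 4.8786 / (38.213 · 2.1559) ≈ 454.9
Gain = 20 log₁₀(454.9) ≈ 53.16 dB
∠G = (84.02° + 78.17°) − (88.50° + 62.37°) = 11.32°

ω = 154: 51.0 dB, 14.1°; ω = 382: 53.2 dB, 11.3°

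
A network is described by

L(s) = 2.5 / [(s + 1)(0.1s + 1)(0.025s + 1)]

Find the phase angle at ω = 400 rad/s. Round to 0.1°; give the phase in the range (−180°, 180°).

At ω = 400 rad/s:
pole (1 + j400·1) = 1 + j400 → |·| ≈ 400, ∠ ≈ 89.86°
pole (1 + j400·0.1) = 1 + j40 → |·| ≈ 40.012, ∠ ≈ 88.57°
pole (1 + j400·0.025) = 1 + j10 → |·| ≈ 10.05, ∠ ≈ 84.29°
∠L = (0°) − (89.86° + 88.57° + 84.29°) = -262.72° ≡ 97.28° (principal value)

97.3°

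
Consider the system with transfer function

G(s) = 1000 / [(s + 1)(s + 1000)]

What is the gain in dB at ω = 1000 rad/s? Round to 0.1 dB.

At s = jω = j1000:
pole (s+1): 1 + j1000 → |·| = √(1²+1000²) = √1000001 ≈ 1000, ∠ = arctan(1000/1) ≈ 89.94°
pole (s+1000): 1000 + j1000 → |·| = √(1000²+1000²) = √2000000 ≈ 1414.2, ∠ = arctan(1000/1000) ≈ 45.00°
|G| = 1000 / 1.4142e+06 ≈ 0.00070711
Gain = 20 log₁₀(0.00070711) ≈ -63.01 dB

-63.0 dB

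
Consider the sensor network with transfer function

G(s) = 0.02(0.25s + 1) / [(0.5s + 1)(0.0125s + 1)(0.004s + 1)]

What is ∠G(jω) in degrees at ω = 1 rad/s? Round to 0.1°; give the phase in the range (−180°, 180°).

At ω = 1 rad/s:
zero (1 + j1·0.25) = 1 + j0.25 → |·| ≈ 1.0308, ∠ ≈ 14.04°
pole (1 + j1·0.5) = 1 + j0.5 → |·| ≈ 1.118, ∠ ≈ 26.57°
pole (1 + j1·0.0125) = 1 + j0.0125 → |·| ≈ 1.0001, ∠ ≈ 0.72°
pole (1 + j1·0.004) = 1 + j0.004 → |·| ≈ 1, ∠ ≈ 0.23°
∠G = (14.04°) − (26.57° + 0.72° + 0.23°) = -13.48°

-13.5°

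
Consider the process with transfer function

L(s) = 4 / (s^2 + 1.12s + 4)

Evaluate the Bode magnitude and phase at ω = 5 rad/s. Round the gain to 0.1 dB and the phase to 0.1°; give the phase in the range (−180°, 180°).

At s = jω = j5:
quadratic: (j5)² + 1.12·j5 + 4 = -21 + j5.6 → |·| ≈ 21.734, ∠ ≈ 165.07°
|L| = 4 / 21.734 ≈ 0.18404
Gain = 20 log₁₀(0.18404) ≈ -14.70 dB
∠L = 0.00° − 165.07° = -165.07°

-14.7 dB, -165.1°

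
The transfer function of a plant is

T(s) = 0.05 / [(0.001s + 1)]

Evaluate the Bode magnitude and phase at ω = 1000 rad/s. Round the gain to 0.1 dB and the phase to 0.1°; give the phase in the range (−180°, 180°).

At ω = 1000 rad/s:
pole (1 + j1000·0.001) = 1 + j1 → |·| ≈ 1.4142, ∠ ≈ 45.00°
|T| = 0.05 · 1 / (1.4142) ≈ 0.035356
Gain = 20 log₁₀(0.035356) ≈ -29.03 dB
∠T = (0°) − (45.00°) = -45.00°

-29.0 dB, -45.0°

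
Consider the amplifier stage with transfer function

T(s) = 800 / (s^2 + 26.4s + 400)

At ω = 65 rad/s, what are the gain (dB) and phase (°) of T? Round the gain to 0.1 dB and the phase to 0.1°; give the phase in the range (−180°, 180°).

At s = jω = j65:
quadratic: (j65)² + 26.4·j65 + 400 = -3825 + j1716 → |·| ≈ 4192.3, ∠ ≈ 155.84°
|T| = 800 / 4192.3 ≈ 0.19083
Gain = 20 log₁₀(0.19083) ≈ -14.39 dB
∠T = 0.00° − 155.84° = -155.84°

-14.4 dB, -155.8°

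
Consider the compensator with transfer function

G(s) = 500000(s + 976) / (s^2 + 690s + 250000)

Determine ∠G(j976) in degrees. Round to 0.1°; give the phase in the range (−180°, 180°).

At s = jω = j976:
zero (s+976): 976 + j976 → |·| = √(976²+976²) = √1905152 ≈ 1380.3, ∠ = arctan(976/976) ≈ 45.00°
quadratic: (j976)² + 690·j976 + 250000 = -702576 + j673440 → |·| ≈ 9.7321e+05, ∠ ≈ 136.21°
∠G = 45.00° − 136.21° = -91.21°

-91.2°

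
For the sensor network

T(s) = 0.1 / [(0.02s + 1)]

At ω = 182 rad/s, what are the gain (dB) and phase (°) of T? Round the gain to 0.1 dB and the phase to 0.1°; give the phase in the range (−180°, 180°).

-31.5 dB, -74.6°

At ω = 182 rad/s:
pole (1 + j182·0.02) = 1 + j3.64 → |·| ≈ 3.7749, ∠ ≈ 74.64°
|T| = 0.1 · 1 / (3.7749) ≈ 0.026491
Gain = 20 log₁₀(0.026491) ≈ -31.54 dB
∠T = (0°) − (74.64°) = -74.64°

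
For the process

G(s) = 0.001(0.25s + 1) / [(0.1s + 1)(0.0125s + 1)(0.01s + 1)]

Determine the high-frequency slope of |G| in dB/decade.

-40 dB/decade

Each pole contributes −20 dB/decade at high frequency; each zero contributes +20 dB/decade.
Net: 1 zero(s) − 3 pole(s) → -40 dB/decade.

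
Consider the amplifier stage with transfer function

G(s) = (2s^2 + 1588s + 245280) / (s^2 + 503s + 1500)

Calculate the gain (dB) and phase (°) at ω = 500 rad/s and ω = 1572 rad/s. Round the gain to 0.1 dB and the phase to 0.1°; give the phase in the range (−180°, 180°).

ω = 500: 7.5 dB, -26.9°; ω = 1572: 6.2 dB, -10.2°

Substitute s = j500:
Numerator: 2(j500)^2 + 1588(j500) + 245280 = -254720 + j794000
Denominator: (j500)^2 + 503(j500) + 1500 = -248500 + j251500
|N| = √(254720² + 794000²) ≈ 8.3386e+05, ∠N ≈ 107.79°
|D| = √(248500² + 251500²) ≈ 3.5356e+05, ∠D ≈ 134.66°
|G| = 8.3386e+05 / 3.5356e+05 ≈ 2.3585
Gain = 20 log₁₀(2.3585) ≈ 7.45 dB
∠G = 107.79° − 134.66° = -26.87°

Substitute s = j1572:
Numerator: 2(j1572)^2 + 1588(j1572) + 245280 = -4697088 + j2496336
Denominator: (j1572)^2 + 503(j1572) + 1500 = -2469684 + j790716
|N| = √(4697088² + 2496336²) ≈ 5.3192e+06, ∠N ≈ 152.01°
|D| = √(2469684² + 790716²) ≈ 2.5932e+06, ∠D ≈ 162.25°
|G| = 5.3192e+06 / 2.5932e+06 ≈ 2.0512
Gain = 20 log₁₀(2.0512) ≈ 6.24 dB
∠G = 152.01° − 162.25° = -10.24°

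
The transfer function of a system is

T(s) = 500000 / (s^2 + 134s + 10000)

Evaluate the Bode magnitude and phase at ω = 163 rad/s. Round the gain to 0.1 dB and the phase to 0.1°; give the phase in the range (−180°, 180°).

25.2 dB, -127.2°

At s = jω = j163:
quadratic: (j163)² + 134·j163 + 10000 = -16569 + j21842 → |·| ≈ 27415, ∠ ≈ 127.18°
|T| = 500000 / 27415 ≈ 18.238
Gain = 20 log₁₀(18.238) ≈ 25.22 dB
∠T = 0.00° − 127.18° = -127.18°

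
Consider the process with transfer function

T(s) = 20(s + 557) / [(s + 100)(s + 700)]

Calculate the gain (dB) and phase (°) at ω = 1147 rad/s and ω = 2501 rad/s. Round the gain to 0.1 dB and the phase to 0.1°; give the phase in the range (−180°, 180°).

At s = jω = j1147:
zero (s+557): 557 + j1147 → |·| = √(557²+1147²) = √1625858 ≈ 1275.1, ∠ = arctan(1147/557) ≈ 64.10°
pole (s+100): 100 + j1147 → |·| = √(100²+1147²) = √1325609 ≈ 1151.4, ∠ = arctan(1147/100) ≈ 85.02°
pole (s+700): 700 + j1147 → |·| = √(700²+1147²) = √1805609 ≈ 1343.7, ∠ = arctan(1147/700) ≈ 58.60°
|T| = 20 · 1275.1 / 1.5471e+06 ≈ 0.016484
Gain = 20 log₁₀(0.016484) ≈ -35.66 dB
∠T = 64.10° − 143.62° = -79.52°

At s = jω = j2501:
zero (s+557): 557 + j2501 → |·| = √(557²+2501²) = √6565250 ≈ 2562.3, ∠ = arctan(2501/557) ≈ 77.44°
pole (s+100): 100 + j2501 → |·| = √(100²+2501²) = √6265001 ≈ 2503, ∠ = arctan(2501/100) ≈ 87.71°
pole (s+700): 700 + j2501 → |·| = √(700²+2501²) = √6745001 ≈ 2597.1, ∠ = arctan(2501/700) ≈ 74.36°
|T| = 20 · 2562.3 / 6.5005e+06 ≈ 0.0078834
Gain = 20 log₁₀(0.0078834) ≈ -42.07 dB
∠T = 77.44° − 162.07° = -84.63°

ω = 1147: -35.7 dB, -79.5°; ω = 2501: -42.1 dB, -84.6°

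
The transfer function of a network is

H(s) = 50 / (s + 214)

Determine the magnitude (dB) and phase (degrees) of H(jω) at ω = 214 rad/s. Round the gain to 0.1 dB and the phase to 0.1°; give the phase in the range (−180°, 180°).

Substitute s = j214:
Numerator: 50 = 50 + j0
Denominator: (j214) + 214 = 214 + j214
|N| = √(50² + 0²) ≈ 50, ∠N ≈ 0.00°
|D| = √(214² + 214²) ≈ 302.64, ∠D ≈ 45.00°
|H| = 50 / 302.64 ≈ 0.16521
Gain = 20 log₁₀(0.16521) ≈ -15.64 dB
∠H = 0.00° − 45.00° = -45.00°

-15.6 dB, -45.0°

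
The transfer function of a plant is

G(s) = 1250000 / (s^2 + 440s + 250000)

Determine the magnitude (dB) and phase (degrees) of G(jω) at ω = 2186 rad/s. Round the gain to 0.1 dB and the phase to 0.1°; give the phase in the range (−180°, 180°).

-11.4 dB, -168.0°

At s = jω = j2186:
quadratic: (j2186)² + 440·j2186 + 250000 = -4528596 + j961840 → |·| ≈ 4.6296e+06, ∠ ≈ 168.01°
|G| = 1250000 / 4.6296e+06 ≈ 0.27
Gain = 20 log₁₀(0.27) ≈ -11.37 dB
∠G = 0.00° − 168.01° = -168.01°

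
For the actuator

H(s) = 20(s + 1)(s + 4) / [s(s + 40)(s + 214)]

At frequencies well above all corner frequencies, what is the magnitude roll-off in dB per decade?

-20 dB/decade

Each pole contributes −20 dB/decade at high frequency; each zero contributes +20 dB/decade.
Net: 2 zero(s) − 3 pole(s) → -20 dB/decade.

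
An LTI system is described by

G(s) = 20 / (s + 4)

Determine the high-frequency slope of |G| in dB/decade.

-20 dB/decade

Each pole contributes −20 dB/decade at high frequency; each zero contributes +20 dB/decade.
Net: 0 zero(s) − 1 pole(s) → -20 dB/decade.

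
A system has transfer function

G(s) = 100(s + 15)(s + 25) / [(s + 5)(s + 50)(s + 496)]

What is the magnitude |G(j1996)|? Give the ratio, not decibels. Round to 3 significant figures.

0.0486

At s = jω = j1996:
zero (s+15): 15 + j1996 → |·| = √(15²+1996²) = √3984241 ≈ 1996.1, ∠ = arctan(1996/15) ≈ 89.57°
zero (s+25): 25 + j1996 → |·| = √(25²+1996²) = √3984641 ≈ 1996.2, ∠ = arctan(1996/25) ≈ 89.28°
pole (s+5): 5 + j1996 → |·| = √(5²+1996²) = √3984041 ≈ 1996, ∠ = arctan(1996/5) ≈ 89.86°
pole (s+50): 50 + j1996 → |·| = √(50²+1996²) = √3986516 ≈ 1996.6, ∠ = arctan(1996/50) ≈ 88.57°
pole (s+496): 496 + j1996 → |·| = √(496²+1996²) = √4230032 ≈ 2056.7, ∠ = arctan(1996/496) ≈ 76.04°
|G| = 100 · 3.9846e+06 / 8.1964e+09 ≈ 0.048614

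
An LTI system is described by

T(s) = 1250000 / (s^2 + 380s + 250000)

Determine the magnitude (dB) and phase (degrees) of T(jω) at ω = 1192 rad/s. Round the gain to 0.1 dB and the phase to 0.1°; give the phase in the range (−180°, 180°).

-0.0 dB, -158.9°

At s = jω = j1192:
quadratic: (j1192)² + 380·j1192 + 250000 = -1170864 + j452960 → |·| ≈ 1.2554e+06, ∠ ≈ 158.85°
|T| = 1250000 / 1.2554e+06 ≈ 0.9957
Gain = 20 log₁₀(0.9957) ≈ -0.04 dB
∠T = 0.00° − 158.85° = -158.85°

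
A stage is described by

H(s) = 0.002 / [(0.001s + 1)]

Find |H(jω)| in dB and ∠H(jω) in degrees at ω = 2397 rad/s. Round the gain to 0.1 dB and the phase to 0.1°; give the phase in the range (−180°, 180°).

-62.3 dB, -67.4°

At ω = 2397 rad/s:
pole (1 + j2397·0.001) = 1 + j2.397 → |·| ≈ 2.5972, ∠ ≈ 67.35°
|H| = 0.002 · 1 / (2.5972) ≈ 0.00077006
Gain = 20 log₁₀(0.00077006) ≈ -62.27 dB
∠H = (0°) − (67.35°) = -67.35°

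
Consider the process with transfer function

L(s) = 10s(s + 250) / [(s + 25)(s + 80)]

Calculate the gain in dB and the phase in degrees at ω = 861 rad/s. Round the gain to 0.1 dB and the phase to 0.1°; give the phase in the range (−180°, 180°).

20.3 dB, -9.2°

At s = jω = j861:
zero (s+250): 250 + j861 → |·| = √(250²+861²) = √803821 ≈ 896.56, ∠ = arctan(861/250) ≈ 73.81°
zero at origin: s = j861 → |·| = 861, ∠ = 90.00°
pole (s+25): 25 + j861 → |·| = √(25²+861²) = √741946 ≈ 861.36, ∠ = arctan(861/25) ≈ 88.34°
pole (s+80): 80 + j861 → |·| = √(80²+861²) = √747721 ≈ 864.71, ∠ = arctan(861/80) ≈ 84.69°
|L| = 10 · 7.7194e+05 / 7.4483e+05 ≈ 10.364
Gain = 20 log₁₀(10.364) ≈ 20.31 dB
∠L = 163.81° − 173.03° = -9.22°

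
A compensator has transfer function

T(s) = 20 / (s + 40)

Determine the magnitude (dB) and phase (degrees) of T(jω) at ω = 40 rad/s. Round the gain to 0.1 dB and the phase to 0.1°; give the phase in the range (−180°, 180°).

-9.0 dB, -45.0°

At s = jω = j40:
pole (s+40): 40 + j40 → |·| = √(40²+40²) = √3200 ≈ 56.569, ∠ = arctan(40/40) ≈ 45.00°
|T| = 20 / 56.569 ≈ 0.35355
Gain = 20 log₁₀(0.35355) ≈ -9.03 dB
∠T = 0.00° − 45.00° = -45.00°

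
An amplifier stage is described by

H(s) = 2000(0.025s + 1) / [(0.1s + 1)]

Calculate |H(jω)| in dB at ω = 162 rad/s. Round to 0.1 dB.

54.2 dB

At ω = 162 rad/s:
zero (1 + j162·0.025) = 1 + j4.05 → |·| ≈ 4.1716, ∠ ≈ 76.13°
pole (1 + j162·0.1) = 1 + j16.2 → |·| ≈ 16.231, ∠ ≈ 86.47°
|H| = 2000 · 4.1716 / (16.231) ≈ 514.03
Gain = 20 log₁₀(514.03) ≈ 54.22 dB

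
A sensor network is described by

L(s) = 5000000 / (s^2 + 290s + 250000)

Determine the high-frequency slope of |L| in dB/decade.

-40 dB/decade

Each pole contributes −20 dB/decade at high frequency; each zero contributes +20 dB/decade.
Net: 0 zero(s) − 2 pole(s) → -40 dB/decade.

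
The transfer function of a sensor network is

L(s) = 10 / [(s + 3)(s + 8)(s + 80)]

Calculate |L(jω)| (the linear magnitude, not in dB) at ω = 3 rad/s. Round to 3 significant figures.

0.00345

At s = jω = j3:
pole (s+3): 3 + j3 → |·| = √(3²+3²) = √18 ≈ 4.2426, ∠ = arctan(3/3) ≈ 45.00°
pole (s+8): 8 + j3 → |·| = √(8²+3²) = √73 ≈ 8.544, ∠ = arctan(3/8) ≈ 20.56°
pole (s+80): 80 + j3 → |·| = √(80²+3²) = √6409 ≈ 80.056, ∠ = arctan(3/80) ≈ 2.15°
|L| = 10 / 2901.9 ≈ 0.003446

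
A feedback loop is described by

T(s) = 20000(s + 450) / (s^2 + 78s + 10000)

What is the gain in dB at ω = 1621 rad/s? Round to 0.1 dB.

22.2 dB

At s = jω = j1621:
zero (s+450): 450 + j1621 → |·| = √(450²+1621²) = √2830141 ≈ 1682.3, ∠ = arctan(1621/450) ≈ 74.49°
quadratic: (j1621)² + 78·j1621 + 10000 = -2617641 + j126438 → |·| ≈ 2.6207e+06, ∠ ≈ 177.23°
|T| = 20000 · 1682.3 / 2.6207e+06 ≈ 12.839
Gain = 20 log₁₀(12.839) ≈ 22.17 dB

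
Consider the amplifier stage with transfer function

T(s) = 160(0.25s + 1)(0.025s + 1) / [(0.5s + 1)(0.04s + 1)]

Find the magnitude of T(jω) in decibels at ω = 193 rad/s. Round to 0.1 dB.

34.1 dB

At ω = 193 rad/s:
zero (1 + j193·0.25) = 1 + j48.25 → |·| ≈ 48.26, ∠ ≈ 88.81°
zero (1 + j193·0.025) = 1 + j4.825 → |·| ≈ 4.9275, ∠ ≈ 78.29°
pole (1 + j193·0.5) = 1 + j96.5 → |·| ≈ 96.505, ∠ ≈ 89.41°
pole (1 + j193·0.04) = 1 + j7.72 → |·| ≈ 7.7845, ∠ ≈ 82.62°
|T| = 160 · 48.26 · 4.9275 / (96.505 · 7.7845) ≈ 50.647
Gain = 20 log₁₀(50.647) ≈ 34.09 dB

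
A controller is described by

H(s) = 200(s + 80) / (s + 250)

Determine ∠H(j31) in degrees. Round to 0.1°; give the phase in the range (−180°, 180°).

14.1°

At s = jω = j31:
zero (s+80): 80 + j31 → |·| = √(80²+31²) = √7361 ≈ 85.796, ∠ = arctan(31/80) ≈ 21.18°
pole (s+250): 250 + j31 → |·| = √(250²+31²) = √63461 ≈ 251.91, ∠ = arctan(31/250) ≈ 7.07°
∠H = 21.18° − 7.07° = 14.11°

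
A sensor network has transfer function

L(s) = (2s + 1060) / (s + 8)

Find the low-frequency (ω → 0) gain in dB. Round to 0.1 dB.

L(0) = 1060 / 8 = 132.5
20 log₁₀(132.5) ≈ 42.44 dB

42.4 dB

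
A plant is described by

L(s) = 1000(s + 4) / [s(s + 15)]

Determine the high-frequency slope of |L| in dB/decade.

Each pole contributes −20 dB/decade at high frequency; each zero contributes +20 dB/decade.
Net: 1 zero(s) − 2 pole(s) → -20 dB/decade.

-20 dB/decade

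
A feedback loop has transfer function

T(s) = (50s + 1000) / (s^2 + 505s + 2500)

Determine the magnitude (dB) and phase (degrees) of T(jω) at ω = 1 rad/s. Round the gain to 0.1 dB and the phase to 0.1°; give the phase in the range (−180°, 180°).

Substitute s = j1:
Numerator: 50(j1) + 1000 = 1000 + j50
Denominator: (j1)^2 + 505(j1) + 2500 = 2499 + j505
|N| = √(1000² + 50²) ≈ 1001.2, ∠N ≈ 2.86°
|D| = √(2499² + 505²) ≈ 2549.5, ∠D ≈ 11.42°
|T| = 1001.2 / 2549.5 ≈ 0.3927
Gain = 20 log₁₀(0.3927) ≈ -8.12 dB
∠T = 2.86° − 11.42° = -8.56°

-8.1 dB, -8.6°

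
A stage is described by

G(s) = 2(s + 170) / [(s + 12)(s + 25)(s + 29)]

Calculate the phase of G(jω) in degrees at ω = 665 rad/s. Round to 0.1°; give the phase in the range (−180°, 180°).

At s = jω = j665:
zero (s+170): 170 + j665 → |·| = √(170²+665²) = √471125 ≈ 686.39, ∠ = arctan(665/170) ≈ 75.66°
pole (s+12): 12 + j665 → |·| = √(12²+665²) = √442369 ≈ 665.11, ∠ = arctan(665/12) ≈ 88.97°
pole (s+25): 25 + j665 → |·| = √(25²+665²) = √442850 ≈ 665.47, ∠ = arctan(665/25) ≈ 87.85°
pole (s+29): 29 + j665 → |·| = √(29²+665²) = √443066 ≈ 665.63, ∠ = arctan(665/29) ≈ 87.50°
∠G = 75.66° − 264.32° = -188.66° ≡ 171.34° (principal value)

171.3°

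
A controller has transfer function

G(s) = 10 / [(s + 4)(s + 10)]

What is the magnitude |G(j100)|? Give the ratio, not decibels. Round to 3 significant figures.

At s = jω = j100:
pole (s+4): 4 + j100 → |·| = √(4²+100²) = √10016 ≈ 100.08, ∠ = arctan(100/4) ≈ 87.71°
pole (s+10): 10 + j100 → |·| = √(10²+100²) = √10100 ≈ 100.5, ∠ = arctan(100/10) ≈ 84.29°
|G| = 10 / 10058 ≈ 0.00099423

0.000994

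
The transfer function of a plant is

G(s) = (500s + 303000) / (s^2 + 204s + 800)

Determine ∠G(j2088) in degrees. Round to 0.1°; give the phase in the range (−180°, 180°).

Substitute s = j2088:
Numerator: 500(j2088) + 303000 = 303000 + j1044000
Denominator: (j2088)^2 + 204(j2088) + 800 = -4358944 + j425952
|N| = √(303000² + 1044000²) ≈ 1.0871e+06, ∠N ≈ 73.82°
|D| = √(4358944² + 425952²) ≈ 4.3797e+06, ∠D ≈ 174.42°
∠G = 73.82° − 174.42° = -100.60°

-100.6°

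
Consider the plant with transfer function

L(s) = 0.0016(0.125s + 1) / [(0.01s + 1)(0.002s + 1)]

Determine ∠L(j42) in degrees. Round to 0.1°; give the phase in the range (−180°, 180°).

At ω = 42 rad/s:
zero (1 + j42·0.125) = 1 + j5.25 → |·| ≈ 5.3444, ∠ ≈ 79.22°
pole (1 + j42·0.01) = 1 + j0.42 → |·| ≈ 1.0846, ∠ ≈ 22.78°
pole (1 + j42·0.002) = 1 + j0.084 → |·| ≈ 1.0035, ∠ ≈ 4.80°
∠L = (79.22°) − (22.78° + 4.80°) = 51.64°

51.6°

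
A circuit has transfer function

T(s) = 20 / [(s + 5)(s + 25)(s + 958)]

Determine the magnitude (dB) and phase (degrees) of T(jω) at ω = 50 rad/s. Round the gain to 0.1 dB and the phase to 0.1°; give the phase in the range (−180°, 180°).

At s = jω = j50:
pole (s+5): 5 + j50 → |·| = √(5²+50²) = √2525 ≈ 50.249, ∠ = arctan(50/5) ≈ 84.29°
pole (s+25): 25 + j50 → |·| = √(25²+50²) = √3125 ≈ 55.902, ∠ = arctan(50/25) ≈ 63.43°
pole (s+958): 958 + j50 → |·| = √(958²+50²) = √920264 ≈ 959.3, ∠ = arctan(50/958) ≈ 2.99°
|T| = 20 / 2.6947e+06 ≈ 7.422e-06
Gain = 20 log₁₀(7.422e-06) ≈ -102.59 dB
∠T = 0.00° − 150.71° = -150.71°

-102.6 dB, -150.7°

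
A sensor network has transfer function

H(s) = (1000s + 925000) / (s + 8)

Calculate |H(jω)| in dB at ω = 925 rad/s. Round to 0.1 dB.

63.0 dB

Substitute s = j925:
Numerator: 1000(j925) + 925000 = 925000 + j925000
Denominator: (j925) + 8 = 8 + j925
|N| = √(925000² + 925000²) ≈ 1.3081e+06, ∠N ≈ 45.00°
|D| = √(8² + 925²) ≈ 925.03, ∠D ≈ 89.50°
|H| = 1.3081e+06 / 925.03 ≈ 1414.1
Gain = 20 log₁₀(1414.1) ≈ 63.01 dB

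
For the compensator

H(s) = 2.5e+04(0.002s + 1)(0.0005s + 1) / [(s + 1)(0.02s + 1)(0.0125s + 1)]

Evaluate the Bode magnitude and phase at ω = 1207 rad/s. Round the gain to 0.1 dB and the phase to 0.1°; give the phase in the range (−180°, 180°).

At ω = 1207 rad/s:
zero (1 + j1207·0.002) = 1 + j2.414 → |·| ≈ 2.6129, ∠ ≈ 67.50°
zero (1 + j1207·0.0005) = 1 + j0.6035 → |·| ≈ 1.168, ∠ ≈ 31.11°
pole (1 + j1207·1) = 1 + j1207 → |·| ≈ 1207, ∠ ≈ 89.95°
pole (1 + j1207·0.02) = 1 + j24.14 → |·| ≈ 24.161, ∠ ≈ 87.63°
pole (1 + j1207·0.0125) = 1 + j15.0875 → |·| ≈ 15.121, ∠ ≈ 86.21°
|H| = 2.5e+04 · 2.6129 · 1.168 / (1207 · 24.161 · 15.121) ≈ 0.17302
Gain = 20 log₁₀(0.17302) ≈ -15.24 dB
∠H = (67.50° + 31.11°) − (89.95° + 87.63° + 86.21°) = -165.18°

-15.2 dB, -165.2°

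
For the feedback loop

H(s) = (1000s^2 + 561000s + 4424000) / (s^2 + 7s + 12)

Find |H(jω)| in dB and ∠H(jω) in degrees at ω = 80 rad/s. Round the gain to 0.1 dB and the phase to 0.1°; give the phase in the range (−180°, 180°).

Substitute s = j80:
Numerator: 1000(j80)^2 + 561000(j80) + 4424000 = -1976000 + j44880000
Denominator: (j80)^2 + 7(j80) + 12 = -6388 + j560
|N| = √(1976000² + 44880000²) ≈ 4.4923e+07, ∠N ≈ 92.52°
|D| = √(6388² + 560²) ≈ 6412.5, ∠D ≈ 174.99°
|H| = 4.4923e+07 / 6412.5 ≈ 7005.5
Gain = 20 log₁₀(7005.5) ≈ 76.91 dB
∠H = 92.52° − 174.99° = -82.47°

76.9 dB, -82.5°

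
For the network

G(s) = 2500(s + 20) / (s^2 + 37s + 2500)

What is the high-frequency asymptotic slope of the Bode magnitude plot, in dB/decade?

Each pole contributes −20 dB/decade at high frequency; each zero contributes +20 dB/decade.
Net: 1 zero(s) − 2 pole(s) → -20 dB/decade.

-20 dB/decade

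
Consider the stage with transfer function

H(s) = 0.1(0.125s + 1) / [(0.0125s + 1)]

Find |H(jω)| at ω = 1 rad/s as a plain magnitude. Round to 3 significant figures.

0.101

At ω = 1 rad/s:
zero (1 + j1·0.125) = 1 + j0.125 → |·| ≈ 1.0078, ∠ ≈ 7.13°
pole (1 + j1·0.0125) = 1 + j0.0125 → |·| ≈ 1.0001, ∠ ≈ 0.72°
|H| = 0.1 · 1.0078 / (1.0001) ≈ 0.10077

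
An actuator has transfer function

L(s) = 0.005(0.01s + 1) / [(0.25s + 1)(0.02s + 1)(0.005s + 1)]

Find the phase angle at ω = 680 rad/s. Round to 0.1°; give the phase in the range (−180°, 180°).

-167.4°

At ω = 680 rad/s:
zero (1 + j680·0.01) = 1 + j6.8 → |·| ≈ 6.8731, ∠ ≈ 81.63°
pole (1 + j680·0.25) = 1 + j170 → |·| ≈ 170, ∠ ≈ 89.66°
pole (1 + j680·0.02) = 1 + j13.6 → |·| ≈ 13.637, ∠ ≈ 85.79°
pole (1 + j680·0.005) = 1 + j3.4 → |·| ≈ 3.544, ∠ ≈ 73.61°
∠L = (81.63°) − (89.66° + 85.79° + 73.61°) = -167.43°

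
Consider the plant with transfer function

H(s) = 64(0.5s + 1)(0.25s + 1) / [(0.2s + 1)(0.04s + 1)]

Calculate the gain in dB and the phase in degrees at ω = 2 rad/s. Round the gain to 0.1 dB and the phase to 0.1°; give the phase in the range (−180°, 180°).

At ω = 2 rad/s:
zero (1 + j2·0.5) = 1 + j1 → |·| ≈ 1.4142, ∠ ≈ 45.00°
zero (1 + j2·0.25) = 1 + j0.5 → |·| ≈ 1.118, ∠ ≈ 26.57°
pole (1 + j2·0.2) = 1 + j0.4 → |·| ≈ 1.077, ∠ ≈ 21.80°
pole (1 + j2·0.04) = 1 + j0.08 → |·| ≈ 1.0032, ∠ ≈ 4.57°
|H| = 64 · 1.4142 · 1.118 / (1.077 · 1.0032) ≈ 93.655
Gain = 20 log₁₀(93.655) ≈ 39.43 dB
∠H = (45.00° + 26.57°) − (21.80° + 4.57°) = 45.20°

39.4 dB, 45.2°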